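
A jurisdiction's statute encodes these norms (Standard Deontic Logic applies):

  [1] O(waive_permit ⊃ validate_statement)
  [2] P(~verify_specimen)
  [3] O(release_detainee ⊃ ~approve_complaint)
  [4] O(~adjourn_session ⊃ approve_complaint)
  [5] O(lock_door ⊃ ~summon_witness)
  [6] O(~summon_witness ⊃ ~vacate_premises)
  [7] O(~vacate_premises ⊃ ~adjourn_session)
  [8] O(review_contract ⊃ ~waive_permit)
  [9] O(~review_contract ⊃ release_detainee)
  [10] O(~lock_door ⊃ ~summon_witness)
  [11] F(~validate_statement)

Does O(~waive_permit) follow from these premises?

Premises 5 and 10 are O(lock_door ⊃ ~summon_witness) and O(~lock_door ⊃ ~summon_witness); every ideal world satisfies lock_door or ~lock_door, so in either case ~summon_witness holds — hence O(~summon_witness).
From O(~summon_witness) and premise 6, O(~summon_witness ⊃ ~vacate_premises), we obtain O(~vacate_premises).
From O(~vacate_premises) and premise 7, O(~vacate_premises ⊃ ~adjourn_session), we obtain O(~adjourn_session).
Applying K to premise 4 (O(~adjourn_session ⊃ approve_complaint)) and O(~adjourn_session) yields O(approve_complaint).
Premise 3, O(release_detainee ⊃ ~approve_complaint), contraposes to O(approve_complaint ⊃ ~release_detainee); with O(approve_complaint) we get O(~release_detainee).
The contrapositive of premise 9 (O(~review_contract ⊃ release_detainee)) is O(~release_detainee ⊃ review_contract), and O(~release_detainee) is already established, so O(review_contract).
From O(review_contract) and premise 8, O(review_contract ⊃ ~waive_permit), we obtain O(~waive_permit).
Premises 1, 2, 11 do not contribute to this derivation.
So O(~waive_permit) follows.

Yes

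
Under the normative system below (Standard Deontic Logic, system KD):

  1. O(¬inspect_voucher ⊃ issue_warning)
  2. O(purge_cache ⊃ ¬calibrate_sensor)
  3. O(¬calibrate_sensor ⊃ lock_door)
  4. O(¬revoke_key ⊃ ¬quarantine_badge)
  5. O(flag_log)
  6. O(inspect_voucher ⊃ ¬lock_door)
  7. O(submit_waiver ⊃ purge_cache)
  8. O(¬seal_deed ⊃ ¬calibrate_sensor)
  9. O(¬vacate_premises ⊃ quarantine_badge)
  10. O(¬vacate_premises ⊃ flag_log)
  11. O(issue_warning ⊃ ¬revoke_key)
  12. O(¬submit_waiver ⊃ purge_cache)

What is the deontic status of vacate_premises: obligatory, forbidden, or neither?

Premises 12 and 7 cover both cases: O(¬submit_waiver ⊃ purge_cache) and O(submit_waiver ⊃ purge_cache). Since ¬submit_waiver ∨ submit_waiver is a tautology, O(purge_cache) follows.
Premise 2 is O(purge_cache ⊃ ¬calibrate_sensor); since O(purge_cache), deontic closure gives O(¬calibrate_sensor).
From O(¬calibrate_sensor) and premise 3, O(¬calibrate_sensor ⊃ lock_door), we obtain O(lock_door).
Premise 6 is O(inspect_voucher ⊃ ¬lock_door); contrapositively O(lock_door ⊃ ¬inspect_voucher). Since O(lock_door) holds, K gives O(¬inspect_voucher).
With premise 1, O(¬inspect_voucher ⊃ issue_warning), the K-axiom yields O(issue_warning).
Premise 11 is O(issue_warning ⊃ ¬revoke_key); since O(issue_warning), deontic closure gives O(¬revoke_key).
Premise 4 is O(¬revoke_key ⊃ ¬quarantine_badge); since O(¬revoke_key), deontic closure gives O(¬quarantine_badge).
The contrapositive of premise 9 (O(¬vacate_premises ⊃ quarantine_badge)) is O(¬quarantine_badge ⊃ vacate_premises), and O(¬quarantine_badge) is already established, so O(vacate_premises).
Premises 5, 8, 10 do not contribute to this derivation.
Hence vacate_premises is obligatory.

Obligatory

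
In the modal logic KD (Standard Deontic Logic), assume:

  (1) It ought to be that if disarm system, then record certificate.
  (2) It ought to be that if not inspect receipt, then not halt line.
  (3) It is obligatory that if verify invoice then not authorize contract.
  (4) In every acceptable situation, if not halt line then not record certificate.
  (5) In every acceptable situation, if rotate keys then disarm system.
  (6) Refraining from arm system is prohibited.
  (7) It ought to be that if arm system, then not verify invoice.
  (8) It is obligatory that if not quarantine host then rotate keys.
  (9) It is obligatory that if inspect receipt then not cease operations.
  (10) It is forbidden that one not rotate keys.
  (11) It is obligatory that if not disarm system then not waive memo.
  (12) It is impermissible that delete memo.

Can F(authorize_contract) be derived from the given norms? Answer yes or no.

No

Premise 3 is O(verify_invoice → ¬authorize_contract), but O(verify_invoice) is not derivable from the premises, so it does not yield O(¬authorize_contract).
No other premise forces O(¬authorize_contract). An ideal world satisfying every premise can still have authorize_contract true, so F(authorize_contract) is not derivable.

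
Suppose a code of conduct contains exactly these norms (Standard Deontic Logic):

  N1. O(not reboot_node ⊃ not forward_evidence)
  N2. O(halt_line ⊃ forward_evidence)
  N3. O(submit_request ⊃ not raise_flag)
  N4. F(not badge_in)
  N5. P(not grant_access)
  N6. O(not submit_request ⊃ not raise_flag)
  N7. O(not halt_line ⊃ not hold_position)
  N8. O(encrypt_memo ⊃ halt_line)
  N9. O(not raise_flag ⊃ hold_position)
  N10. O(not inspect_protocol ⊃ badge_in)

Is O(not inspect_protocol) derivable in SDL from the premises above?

Premise 10 is O(not inspect_protocol ⊃ badge_in); even if O(badge_in) held, inferring O(not inspect_protocol) would be affirming the consequent — invalid.
No other premise forces O(not inspect_protocol). An ideal world satisfying every premise can still have not inspect_protocol false, so O(not inspect_protocol) is not derivable.

No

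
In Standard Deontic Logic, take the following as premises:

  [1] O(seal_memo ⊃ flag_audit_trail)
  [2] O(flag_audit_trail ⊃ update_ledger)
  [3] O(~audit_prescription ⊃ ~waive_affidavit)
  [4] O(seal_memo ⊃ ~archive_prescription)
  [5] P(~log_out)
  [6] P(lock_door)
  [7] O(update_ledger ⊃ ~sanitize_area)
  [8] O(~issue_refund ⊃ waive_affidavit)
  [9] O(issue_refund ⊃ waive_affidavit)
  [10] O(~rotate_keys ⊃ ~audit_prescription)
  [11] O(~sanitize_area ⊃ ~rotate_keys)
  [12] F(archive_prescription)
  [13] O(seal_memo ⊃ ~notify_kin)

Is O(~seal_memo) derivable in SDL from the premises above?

Yes

Premises 8 and 9 are O(~issue_refund ⊃ waive_affidavit) and O(issue_refund ⊃ waive_affidavit); every ideal world satisfies ~issue_refund or issue_refund, so in either case waive_affidavit holds — hence O(waive_affidavit).
Premise 3, O(~audit_prescription ⊃ ~waive_affidavit), contraposes to O(waive_affidavit ⊃ audit_prescription); with O(waive_affidavit) we get O(audit_prescription).
Premise 10 is O(~rotate_keys ⊃ ~audit_prescription); contrapositively O(audit_prescription ⊃ rotate_keys). Since O(audit_prescription) holds, K gives O(rotate_keys).
Premise 11, O(~sanitize_area ⊃ ~rotate_keys), contraposes to O(rotate_keys ⊃ sanitize_area); with O(rotate_keys) we get O(sanitize_area).
Premise 7 is O(update_ledger ⊃ ~sanitize_area); contrapositively O(sanitize_area ⊃ ~update_ledger). Since O(sanitize_area) holds, K gives O(~update_ledger).
Premise 2, O(flag_audit_trail ⊃ update_ledger), contraposes to O(~update_ledger ⊃ ~flag_audit_trail); with O(~update_ledger) we get O(~flag_audit_trail).
Premise 1 is O(seal_memo ⊃ flag_audit_trail); contrapositively O(~flag_audit_trail ⊃ ~seal_memo). Since O(~flag_audit_trail) holds, K gives O(~seal_memo).
Premises 4, 5, 6, 12, 13 do not contribute to this derivation.
So O(~seal_memo) follows.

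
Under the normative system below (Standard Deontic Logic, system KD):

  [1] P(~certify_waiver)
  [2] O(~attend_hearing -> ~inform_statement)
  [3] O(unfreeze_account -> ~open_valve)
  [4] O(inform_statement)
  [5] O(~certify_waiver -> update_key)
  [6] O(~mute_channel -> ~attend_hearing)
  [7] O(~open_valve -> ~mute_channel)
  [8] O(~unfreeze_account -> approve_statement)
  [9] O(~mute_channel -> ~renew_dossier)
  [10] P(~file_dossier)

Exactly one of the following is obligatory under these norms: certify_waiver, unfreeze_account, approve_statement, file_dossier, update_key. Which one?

approve_statement

Premise 4 states O(inform_statement) outright.
The contrapositive of premise 2 (O(~attend_hearing -> ~inform_statement)) is O(inform_statement -> attend_hearing), and O(inform_statement) is already established, so O(attend_hearing).
The contrapositive of premise 6 (O(~mute_channel -> ~attend_hearing)) is O(attend_hearing -> mute_channel), and O(attend_hearing) is already established, so O(mute_channel).
The contrapositive of premise 7 (O(~open_valve -> ~mute_channel)) is O(mute_channel -> open_valve), and O(mute_channel) is already established, so O(open_valve).
Premise 3 is O(unfreeze_account -> ~open_valve); contrapositively O(open_valve -> ~unfreeze_account). Since O(open_valve) holds, K gives O(~unfreeze_account).
From O(~unfreeze_account) and premise 8, O(~unfreeze_account -> approve_statement), we obtain O(approve_statement).
So O(approve_statement) holds — approve_statement is obligatory. None of the other listed options is made obligatory by any chain of premises.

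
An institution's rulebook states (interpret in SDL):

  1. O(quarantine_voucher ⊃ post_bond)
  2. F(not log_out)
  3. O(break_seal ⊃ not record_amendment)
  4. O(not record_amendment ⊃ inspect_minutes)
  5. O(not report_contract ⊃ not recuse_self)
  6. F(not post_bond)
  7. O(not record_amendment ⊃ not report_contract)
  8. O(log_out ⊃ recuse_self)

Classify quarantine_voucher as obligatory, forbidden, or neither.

Neither

Premise 1 is O(quarantine_voucher ⊃ post_bond); even if O(post_bond) held, inferring O(quarantine_voucher) would be affirming the consequent — invalid.
No premise or chain of K-axiom applications forces O(quarantine_voucher), and none forces O(not quarantine_voucher). So quarantine_voucher is neither obligatory nor forbidden under these norms.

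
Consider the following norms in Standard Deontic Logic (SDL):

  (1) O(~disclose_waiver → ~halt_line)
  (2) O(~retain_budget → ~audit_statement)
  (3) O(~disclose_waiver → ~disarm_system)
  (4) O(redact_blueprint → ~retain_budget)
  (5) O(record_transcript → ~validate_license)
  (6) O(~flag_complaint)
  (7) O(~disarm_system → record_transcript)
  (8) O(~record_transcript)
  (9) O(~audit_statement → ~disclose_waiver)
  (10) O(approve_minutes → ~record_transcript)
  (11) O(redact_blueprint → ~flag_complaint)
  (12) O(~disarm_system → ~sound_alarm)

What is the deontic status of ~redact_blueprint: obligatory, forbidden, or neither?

From premise 8 we have O(~record_transcript).
Premise 7 is O(~disarm_system → record_transcript); contrapositively O(~record_transcript → disarm_system). Since O(~record_transcript) holds, K gives O(disarm_system).
The contrapositive of premise 3 (O(~disclose_waiver → ~disarm_system)) is O(disarm_system → disclose_waiver), and O(disarm_system) is already established, so O(disclose_waiver).
The contrapositive of premise 9 (O(~audit_statement → ~disclose_waiver)) is O(disclose_waiver → audit_statement), and O(disclose_waiver) is already established, so O(audit_statement).
Premise 2, O(~retain_budget → ~audit_statement), contraposes to O(audit_statement → retain_budget); with O(audit_statement) we get O(retain_budget).
Premise 4 is O(redact_blueprint → ~retain_budget); contrapositively O(retain_budget → ~redact_blueprint). Since O(retain_budget) holds, K gives O(~redact_blueprint).
Premises 1, 5, 6, 10, 11, 12 do not contribute to this derivation.
Hence ~redact_blueprint is obligatory.

Obligatory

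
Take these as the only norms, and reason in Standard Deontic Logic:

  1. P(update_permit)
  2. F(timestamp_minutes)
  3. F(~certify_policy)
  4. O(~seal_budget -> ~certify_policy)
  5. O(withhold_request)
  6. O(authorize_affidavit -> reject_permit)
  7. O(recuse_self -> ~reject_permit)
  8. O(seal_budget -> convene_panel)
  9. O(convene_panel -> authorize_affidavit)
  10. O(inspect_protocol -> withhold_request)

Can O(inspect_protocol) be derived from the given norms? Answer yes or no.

Premise 10 is O(inspect_protocol -> withhold_request); even if O(withhold_request) held, inferring O(inspect_protocol) would be affirming the consequent — invalid.
No other premise forces O(inspect_protocol). An ideal world satisfying every premise can still have inspect_protocol false, so O(inspect_protocol) is not derivable.

No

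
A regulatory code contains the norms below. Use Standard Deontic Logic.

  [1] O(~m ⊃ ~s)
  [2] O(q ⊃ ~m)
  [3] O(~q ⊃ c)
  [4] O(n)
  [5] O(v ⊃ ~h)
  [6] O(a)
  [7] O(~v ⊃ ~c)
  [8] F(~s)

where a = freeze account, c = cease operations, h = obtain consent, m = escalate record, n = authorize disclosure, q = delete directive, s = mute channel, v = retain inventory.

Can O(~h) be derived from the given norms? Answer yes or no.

F(~s) at premise 8 means O(s).
The contrapositive of premise 1 (O(~m ⊃ ~s)) is O(s ⊃ m), and O(s) is already established, so O(m).
Premise 2, O(q ⊃ ~m), contraposes to O(m ⊃ ~q); with O(m) we get O(~q).
Premise 3 is O(~q ⊃ c); since O(~q), deontic closure gives O(c).
Premise 7 is O(~v ⊃ ~c); contrapositively O(c ⊃ v). Since O(c) holds, K gives O(v).
Premise 5 is O(v ⊃ ~h); since O(v), deontic closure gives O(~h).
Premises 4, 6 do not contribute to this derivation.
So O(~h) follows.

Yes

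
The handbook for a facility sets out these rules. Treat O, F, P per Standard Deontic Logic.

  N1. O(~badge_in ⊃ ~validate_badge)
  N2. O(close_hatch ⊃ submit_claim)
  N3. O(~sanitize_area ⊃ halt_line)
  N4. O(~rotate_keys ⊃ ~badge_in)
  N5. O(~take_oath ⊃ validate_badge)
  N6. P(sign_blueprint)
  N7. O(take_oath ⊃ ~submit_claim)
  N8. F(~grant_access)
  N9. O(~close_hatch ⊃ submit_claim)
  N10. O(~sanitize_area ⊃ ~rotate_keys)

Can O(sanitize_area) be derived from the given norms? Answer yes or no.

Yes

Premises 9 and 2 are O(~close_hatch ⊃ submit_claim) and O(close_hatch ⊃ submit_claim); every ideal world satisfies ~close_hatch or close_hatch, so in either case submit_claim holds — hence O(submit_claim).
Premise 7, O(take_oath ⊃ ~submit_claim), contraposes to O(submit_claim ⊃ ~take_oath); with O(submit_claim) we get O(~take_oath).
With premise 5, O(~take_oath ⊃ validate_badge), the K-axiom yields O(validate_badge).
Premise 1 is O(~badge_in ⊃ ~validate_badge); contrapositively O(validate_badge ⊃ badge_in). Since O(validate_badge) holds, K gives O(badge_in).
The contrapositive of premise 4 (O(~rotate_keys ⊃ ~badge_in)) is O(badge_in ⊃ rotate_keys), and O(badge_in) is already established, so O(rotate_keys).
The contrapositive of premise 10 (O(~sanitize_area ⊃ ~rotate_keys)) is O(rotate_keys ⊃ sanitize_area), and O(rotate_keys) is already established, so O(sanitize_area).
Premises 3, 6, 8 do not contribute to this derivation.
So O(sanitize_area) follows.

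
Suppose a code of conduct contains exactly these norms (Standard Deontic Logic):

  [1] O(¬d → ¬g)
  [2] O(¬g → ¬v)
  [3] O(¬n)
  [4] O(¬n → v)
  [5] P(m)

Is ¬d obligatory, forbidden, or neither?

Premise 3 states O(¬n) outright.
Applying K to premise 4 (O(¬n → v)) and O(¬n) yields O(v).
Premise 2, O(¬g → ¬v), contraposes to O(v → g); with O(v) we get O(g).
The contrapositive of premise 1 (O(¬d → ¬g)) is O(g → d), and O(g) is already established, so O(d).
Premise 5 does not contribute to this derivation.
Thus O(d), which is F(¬d): ¬d is forbidden.

Forbidden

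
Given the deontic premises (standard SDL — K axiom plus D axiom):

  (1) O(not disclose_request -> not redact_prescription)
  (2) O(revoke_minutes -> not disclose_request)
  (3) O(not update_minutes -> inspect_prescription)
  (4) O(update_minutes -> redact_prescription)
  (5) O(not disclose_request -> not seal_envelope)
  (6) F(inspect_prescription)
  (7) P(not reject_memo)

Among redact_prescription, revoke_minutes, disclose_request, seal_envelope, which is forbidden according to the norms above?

Premise 6 is F(inspect_prescription), i.e. O(not inspect_prescription).
The contrapositive of premise 3 (O(not update_minutes -> inspect_prescription)) is O(not inspect_prescription -> update_minutes), and O(not inspect_prescription) is already established, so O(update_minutes).
Applying K to premise 4 (O(update_minutes -> redact_prescription)) and O(update_minutes) yields O(redact_prescription).
Premise 1, O(not disclose_request -> not redact_prescription), contraposes to O(redact_prescription -> disclose_request); with O(redact_prescription) we get O(disclose_request).
Premise 2 is O(revoke_minutes -> not disclose_request); contrapositively O(disclose_request -> not revoke_minutes). Since O(disclose_request) holds, K gives O(not revoke_minutes).
So O(not revoke_minutes) holds, i.e. revoke_minutes is forbidden. None of the other listed options is forbidden under the premises.

revoke_minutes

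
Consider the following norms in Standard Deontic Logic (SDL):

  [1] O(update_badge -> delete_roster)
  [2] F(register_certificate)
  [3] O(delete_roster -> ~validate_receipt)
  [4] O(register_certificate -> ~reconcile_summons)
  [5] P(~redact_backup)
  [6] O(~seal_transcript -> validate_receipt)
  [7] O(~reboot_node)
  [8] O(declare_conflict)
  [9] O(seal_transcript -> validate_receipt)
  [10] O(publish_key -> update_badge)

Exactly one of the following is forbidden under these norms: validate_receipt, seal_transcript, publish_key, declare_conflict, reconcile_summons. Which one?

publish_key

Premises 6 and 9 are O(~seal_transcript -> validate_receipt) and O(seal_transcript -> validate_receipt); every ideal world satisfies ~seal_transcript or seal_transcript, so in either case validate_receipt holds — hence O(validate_receipt).
The contrapositive of premise 3 (O(delete_roster -> ~validate_receipt)) is O(validate_receipt -> ~delete_roster), and O(validate_receipt) is already established, so O(~delete_roster).
Premise 1, O(update_badge -> delete_roster), contraposes to O(~delete_roster -> ~update_badge); with O(~delete_roster) we get O(~update_badge).
Premise 10, O(publish_key -> update_badge), contraposes to O(~update_badge -> ~publish_key); with O(~update_badge) we get O(~publish_key).
So O(~publish_key) holds, i.e. publish_key is forbidden. None of the other listed options is forbidden under the premises.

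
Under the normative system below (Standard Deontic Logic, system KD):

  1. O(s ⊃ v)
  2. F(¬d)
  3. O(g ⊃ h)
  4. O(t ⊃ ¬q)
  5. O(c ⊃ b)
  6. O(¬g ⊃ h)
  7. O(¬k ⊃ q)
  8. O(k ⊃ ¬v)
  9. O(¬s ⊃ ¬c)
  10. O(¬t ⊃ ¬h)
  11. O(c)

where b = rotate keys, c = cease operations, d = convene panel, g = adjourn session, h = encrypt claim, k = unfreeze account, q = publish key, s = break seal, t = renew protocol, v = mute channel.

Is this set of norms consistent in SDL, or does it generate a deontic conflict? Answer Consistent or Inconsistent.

By case analysis on ¬g: premise 6 gives O(¬g ⊃ h) and premise 3 gives O(g ⊃ h), so O(h) either way.
The contrapositive of premise 10 (O(¬t ⊃ ¬h)) is O(h ⊃ t), and O(h) is already established, so O(t).
From O(t) and premise 4, O(t ⊃ ¬q), we obtain O(¬q).
Premise 7, O(¬k ⊃ q), contraposes to O(¬q ⊃ k); with O(¬q) we get O(k).
Premise 8 is O(k ⊃ ¬v); since O(k), deontic closure gives O(¬v).
Premise 1, O(s ⊃ v), contraposes to O(¬v ⊃ ¬s); with O(¬v) we get O(¬s).
Premise 9 is O(¬s ⊃ ¬c); since O(¬s), deontic closure gives O(¬c).
Yet premise 11 states O(c).
We now have both O(¬c) and O(c) — c is simultaneously obligatory and forbidden, violating the D-axiom.

Inconsistent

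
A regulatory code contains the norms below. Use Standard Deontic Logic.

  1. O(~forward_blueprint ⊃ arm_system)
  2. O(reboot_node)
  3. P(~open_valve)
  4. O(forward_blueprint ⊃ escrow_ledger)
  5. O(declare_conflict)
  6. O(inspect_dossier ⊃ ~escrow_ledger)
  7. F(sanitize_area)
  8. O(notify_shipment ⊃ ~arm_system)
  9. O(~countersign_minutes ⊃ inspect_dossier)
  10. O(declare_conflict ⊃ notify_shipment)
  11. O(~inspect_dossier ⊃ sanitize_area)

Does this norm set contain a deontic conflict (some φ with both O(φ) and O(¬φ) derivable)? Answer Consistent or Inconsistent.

Inconsistent

Premise 7, F(sanitize_area), is equivalent to O(~sanitize_area).
The contrapositive of premise 11 (O(~inspect_dossier ⊃ sanitize_area)) is O(~sanitize_area ⊃ inspect_dossier), and O(~sanitize_area) is already established, so O(inspect_dossier).
Applying K to premise 6 (O(inspect_dossier ⊃ ~escrow_ledger)) and O(inspect_dossier) yields O(~escrow_ledger).
Premise 4, O(forward_blueprint ⊃ escrow_ledger), contraposes to O(~escrow_ledger ⊃ ~forward_blueprint); with O(~escrow_ledger) we get O(~forward_blueprint).
Applying K to premise 1 (O(~forward_blueprint ⊃ arm_system)) and O(~forward_blueprint) yields O(arm_system).
Premise 8 is O(notify_shipment ⊃ ~arm_system); contrapositively O(arm_system ⊃ ~notify_shipment). Since O(arm_system) holds, K gives O(~notify_shipment).
Premise 10, O(declare_conflict ⊃ notify_shipment), contraposes to O(~notify_shipment ⊃ ~declare_conflict); with O(~notify_shipment) we get O(~declare_conflict).
Yet premise 5 states O(declare_conflict).
We now have both O(~declare_conflict) and O(declare_conflict) — declare_conflict is simultaneously obligatory and forbidden, violating the D-axiom.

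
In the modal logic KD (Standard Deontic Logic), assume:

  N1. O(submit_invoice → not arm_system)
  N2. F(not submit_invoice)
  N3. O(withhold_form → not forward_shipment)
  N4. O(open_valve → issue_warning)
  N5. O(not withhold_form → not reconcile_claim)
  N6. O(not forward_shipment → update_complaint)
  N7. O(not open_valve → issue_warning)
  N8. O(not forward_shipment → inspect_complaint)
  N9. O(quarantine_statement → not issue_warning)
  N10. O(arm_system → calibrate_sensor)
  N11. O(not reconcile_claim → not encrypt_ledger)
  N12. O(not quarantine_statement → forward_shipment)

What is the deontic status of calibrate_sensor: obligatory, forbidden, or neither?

Neither

Premise 10 is O(arm_system → calibrate_sensor), but O(arm_system) is not derivable from the premises, so it does not yield O(calibrate_sensor).
No premise or chain of K-axiom applications forces O(calibrate_sensor), and none forces O(not calibrate_sensor). So calibrate_sensor is neither obligatory nor forbidden under these norms.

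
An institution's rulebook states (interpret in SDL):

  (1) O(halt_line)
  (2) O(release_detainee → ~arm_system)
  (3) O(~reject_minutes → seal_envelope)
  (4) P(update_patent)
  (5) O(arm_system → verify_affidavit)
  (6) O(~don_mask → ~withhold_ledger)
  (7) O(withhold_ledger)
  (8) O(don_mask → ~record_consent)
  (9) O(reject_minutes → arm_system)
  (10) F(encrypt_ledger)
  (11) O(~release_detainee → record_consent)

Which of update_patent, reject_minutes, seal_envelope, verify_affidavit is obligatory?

seal_envelope

Premise 7 states O(withhold_ledger) outright.
Premise 6, O(~don_mask → ~withhold_ledger), contraposes to O(withhold_ledger → don_mask); with O(withhold_ledger) we get O(don_mask).
Applying K to premise 8 (O(don_mask → ~record_consent)) and O(don_mask) yields O(~record_consent).
Premise 11 is O(~release_detainee → record_consent); contrapositively O(~record_consent → release_detainee). Since O(~record_consent) holds, K gives O(release_detainee).
With premise 2, O(release_detainee → ~arm_system), the K-axiom yields O(~arm_system).
Premise 9 is O(reject_minutes → arm_system); contrapositively O(~arm_system → ~reject_minutes). Since O(~arm_system) holds, K gives O(~reject_minutes).
From O(~reject_minutes) and premise 3, O(~reject_minutes → seal_envelope), we obtain O(seal_envelope).
So O(seal_envelope) holds — seal_envelope is obligatory. None of the other listed options is made obligatory by any chain of premises.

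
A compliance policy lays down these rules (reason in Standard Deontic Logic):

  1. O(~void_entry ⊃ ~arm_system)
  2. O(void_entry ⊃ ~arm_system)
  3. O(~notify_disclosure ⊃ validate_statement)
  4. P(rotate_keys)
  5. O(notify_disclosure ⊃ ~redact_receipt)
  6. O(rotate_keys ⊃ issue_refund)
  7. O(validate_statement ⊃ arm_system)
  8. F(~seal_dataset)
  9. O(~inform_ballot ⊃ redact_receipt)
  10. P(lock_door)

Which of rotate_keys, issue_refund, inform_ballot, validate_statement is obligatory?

Premises 2 and 1 are O(void_entry ⊃ ~arm_system) and O(~void_entry ⊃ ~arm_system); every ideal world satisfies void_entry or ~void_entry, so in either case ~arm_system holds — hence O(~arm_system).
The contrapositive of premise 7 (O(validate_statement ⊃ arm_system)) is O(~arm_system ⊃ ~validate_statement), and O(~arm_system) is already established, so O(~validate_statement).
Premise 3, O(~notify_disclosure ⊃ validate_statement), contraposes to O(~validate_statement ⊃ notify_disclosure); with O(~validate_statement) we get O(notify_disclosure).
From O(notify_disclosure) and premise 5, O(notify_disclosure ⊃ ~redact_receipt), we obtain O(~redact_receipt).
Premise 9, O(~inform_ballot ⊃ redact_receipt), contraposes to O(~redact_receipt ⊃ inform_ballot); with O(~redact_receipt) we get O(inform_ballot).
So O(inform_ballot) holds — inform_ballot is obligatory. None of the other listed options is made obligatory by any chain of premises.

inform_ballot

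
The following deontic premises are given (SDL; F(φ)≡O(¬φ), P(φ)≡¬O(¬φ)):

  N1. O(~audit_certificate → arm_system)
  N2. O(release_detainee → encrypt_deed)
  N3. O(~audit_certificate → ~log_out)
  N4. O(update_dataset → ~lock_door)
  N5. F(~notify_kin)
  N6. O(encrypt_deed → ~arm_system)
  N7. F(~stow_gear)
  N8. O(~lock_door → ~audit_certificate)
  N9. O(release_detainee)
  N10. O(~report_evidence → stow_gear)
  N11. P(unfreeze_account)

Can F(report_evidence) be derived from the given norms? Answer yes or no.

No

Premise 10 is O(~report_evidence → stow_gear); even if O(stow_gear) held, inferring O(~report_evidence) would be affirming the consequent — invalid.
No other premise forces O(~report_evidence). An ideal world satisfying every premise can still have report_evidence true, so F(report_evidence) is not derivable.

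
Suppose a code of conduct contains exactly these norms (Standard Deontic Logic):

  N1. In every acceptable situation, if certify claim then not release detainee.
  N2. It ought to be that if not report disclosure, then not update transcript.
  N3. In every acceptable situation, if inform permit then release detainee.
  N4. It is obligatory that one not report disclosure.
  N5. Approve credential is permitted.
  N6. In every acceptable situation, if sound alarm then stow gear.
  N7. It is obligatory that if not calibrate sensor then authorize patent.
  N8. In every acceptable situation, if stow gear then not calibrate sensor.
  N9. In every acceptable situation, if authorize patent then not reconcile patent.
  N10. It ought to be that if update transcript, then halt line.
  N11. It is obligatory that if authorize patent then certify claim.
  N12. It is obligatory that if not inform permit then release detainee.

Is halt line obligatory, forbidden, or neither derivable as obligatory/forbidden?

Neither

Premise 10 is O(update_transcript → halt_line), but O(update_transcript) is not derivable from the premises, so it does not yield O(halt_line).
No premise or chain of K-axiom applications forces O(halt_line), and none forces O(¬halt_line). So halt_line is neither obligatory nor forbidden under these norms.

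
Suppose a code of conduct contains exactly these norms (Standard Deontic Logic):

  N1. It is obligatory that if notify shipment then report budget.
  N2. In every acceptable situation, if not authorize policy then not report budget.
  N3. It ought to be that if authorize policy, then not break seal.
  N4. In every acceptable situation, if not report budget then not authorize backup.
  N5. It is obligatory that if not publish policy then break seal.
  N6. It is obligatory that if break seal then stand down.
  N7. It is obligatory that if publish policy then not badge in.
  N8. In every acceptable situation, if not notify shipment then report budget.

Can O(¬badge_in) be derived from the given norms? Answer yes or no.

Premises 8 and 1 are O(¬notify_shipment → report_budget) and O(notify_shipment → report_budget); every ideal world satisfies ¬notify_shipment or notify_shipment, so in either case report_budget holds — hence O(report_budget).
Premise 2, O(¬authorize_policy → ¬report_budget), contraposes to O(report_budget → authorize_policy); with O(report_budget) we get O(authorize_policy).
With premise 3, O(authorize_policy → ¬break_seal), the K-axiom yields O(¬break_seal).
Premise 5, O(¬publish_policy → break_seal), contraposes to O(¬break_seal → publish_policy); with O(¬break_seal) we get O(publish_policy).
Applying K to premise 7 (O(publish_policy → ¬badge_in)) and O(publish_policy) yields O(¬badge_in).
Premises 4, 6 do not contribute to this derivation.
So O(¬badge_in) follows.

Yes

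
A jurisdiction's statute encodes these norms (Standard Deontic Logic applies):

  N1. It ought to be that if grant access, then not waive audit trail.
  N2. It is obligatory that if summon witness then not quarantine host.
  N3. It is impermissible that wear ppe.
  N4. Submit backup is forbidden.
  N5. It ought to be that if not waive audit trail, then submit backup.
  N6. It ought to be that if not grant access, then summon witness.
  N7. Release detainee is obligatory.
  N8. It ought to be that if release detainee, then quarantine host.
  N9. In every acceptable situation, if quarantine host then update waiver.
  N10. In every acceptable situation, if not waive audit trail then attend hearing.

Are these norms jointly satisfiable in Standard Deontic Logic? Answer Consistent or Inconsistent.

Inconsistent

F(submit_backup) at premise 4 means O(¬submit_backup).
Premise 5 is O(¬waive_audit_trail → submit_backup); contrapositively O(¬submit_backup → waive_audit_trail). Since O(¬submit_backup) holds, K gives O(waive_audit_trail).
The contrapositive of premise 1 (O(grant_access → ¬waive_audit_trail)) is O(waive_audit_trail → ¬grant_access), and O(waive_audit_trail) is already established, so O(¬grant_access).
Premise 6 is O(¬grant_access → summon_witness); since O(¬grant_access), deontic closure gives O(summon_witness).
From O(summon_witness) and premise 2, O(summon_witness → ¬quarantine_host), we obtain O(¬quarantine_host).
Premise 8 is O(release_detainee → quarantine_host); contrapositively O(¬quarantine_host → ¬release_detainee). Since O(¬quarantine_host) holds, K gives O(¬release_detainee).
Yet premise 7 states O(release_detainee).
We now have both O(¬release_detainee) and O(release_detainee) — release_detainee is simultaneously obligatory and forbidden, violating the D-axiom.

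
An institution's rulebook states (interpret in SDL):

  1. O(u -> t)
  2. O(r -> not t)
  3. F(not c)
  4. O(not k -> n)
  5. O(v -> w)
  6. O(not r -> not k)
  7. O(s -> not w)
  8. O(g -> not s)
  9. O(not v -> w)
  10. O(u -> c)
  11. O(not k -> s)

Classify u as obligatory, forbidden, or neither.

Forbidden

Premises 9 and 5 are O(not v -> w) and O(v -> w); every ideal world satisfies not v or v, so in either case w holds — hence O(w).
The contrapositive of premise 7 (O(s -> not w)) is O(w -> not s), and O(w) is already established, so O(not s).
Premise 11, O(not k -> s), contraposes to O(not s -> k); with O(not s) we get O(k).
The contrapositive of premise 6 (O(not r -> not k)) is O(k -> r), and O(k) is already established, so O(r).
With premise 2, O(r -> not t), the K-axiom yields O(not t).
Premise 1, O(u -> t), contraposes to O(not t -> not u); with O(not t) we get O(not u).
Premises 3, 4, 8, 10 do not contribute to this derivation.
Thus O(not u), which is F(u): u is forbidden.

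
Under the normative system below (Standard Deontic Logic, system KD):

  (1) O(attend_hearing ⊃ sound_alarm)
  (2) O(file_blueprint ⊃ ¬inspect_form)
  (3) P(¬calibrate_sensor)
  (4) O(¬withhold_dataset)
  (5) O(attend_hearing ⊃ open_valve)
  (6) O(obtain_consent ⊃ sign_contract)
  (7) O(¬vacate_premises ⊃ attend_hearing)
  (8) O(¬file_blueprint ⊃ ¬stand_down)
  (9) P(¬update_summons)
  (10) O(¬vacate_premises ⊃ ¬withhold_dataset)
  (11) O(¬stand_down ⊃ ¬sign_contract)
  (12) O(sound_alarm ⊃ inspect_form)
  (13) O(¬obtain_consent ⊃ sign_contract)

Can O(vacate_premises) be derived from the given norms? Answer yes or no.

Yes

Premises 13 and 6 cover both cases: O(¬obtain_consent ⊃ sign_contract) and O(obtain_consent ⊃ sign_contract). Since ¬obtain_consent ∨ obtain_consent is a tautology, O(sign_contract) follows.
Premise 11, O(¬stand_down ⊃ ¬sign_contract), contraposes to O(sign_contract ⊃ stand_down); with O(sign_contract) we get O(stand_down).
The contrapositive of premise 8 (O(¬file_blueprint ⊃ ¬stand_down)) is O(stand_down ⊃ file_blueprint), and O(stand_down) is already established, so O(file_blueprint).
Applying K to premise 2 (O(file_blueprint ⊃ ¬inspect_form)) and O(file_blueprint) yields O(¬inspect_form).
Premise 12, O(sound_alarm ⊃ inspect_form), contraposes to O(¬inspect_form ⊃ ¬sound_alarm); with O(¬inspect_form) we get O(¬sound_alarm).
Premise 1 is O(attend_hearing ⊃ sound_alarm); contrapositively O(¬sound_alarm ⊃ ¬attend_hearing). Since O(¬sound_alarm) holds, K gives O(¬attend_hearing).
The contrapositive of premise 7 (O(¬vacate_premises ⊃ attend_hearing)) is O(¬attend_hearing ⊃ vacate_premises), and O(¬attend_hearing) is already established, so O(vacate_premises).
Premises 3, 4, 5, 9, 10 do not contribute to this derivation.
So O(vacate_premises) follows.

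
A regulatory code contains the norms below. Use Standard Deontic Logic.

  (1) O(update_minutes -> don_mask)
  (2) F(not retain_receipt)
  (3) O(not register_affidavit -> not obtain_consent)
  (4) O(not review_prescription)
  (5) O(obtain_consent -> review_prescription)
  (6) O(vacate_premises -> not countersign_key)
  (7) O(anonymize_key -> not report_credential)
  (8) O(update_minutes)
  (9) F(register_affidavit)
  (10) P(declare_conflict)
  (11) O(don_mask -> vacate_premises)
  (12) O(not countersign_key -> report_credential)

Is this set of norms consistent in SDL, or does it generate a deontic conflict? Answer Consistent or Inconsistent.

Premise 5 is O(obtain_consent -> review_prescription), but O(obtain_consent) is not derivable from the premises, so it does not yield O(review_prescription).
So O(review_prescription) is not derivable, and the apparent clash with O(not review_prescription) does not arise.
A world satisfying every obligation exists (e.g. anonymize_key=false, countersign_key=false, declare_conflict=false, don_mask=true, obtain_consent=false, register_affidavit=false, report_credential=true, retain_receipt=true, review_prescription=false, update_minutes=true, vacate_premises=true); no atom is both obligatory and forbidden, so the set is consistent.

Consistent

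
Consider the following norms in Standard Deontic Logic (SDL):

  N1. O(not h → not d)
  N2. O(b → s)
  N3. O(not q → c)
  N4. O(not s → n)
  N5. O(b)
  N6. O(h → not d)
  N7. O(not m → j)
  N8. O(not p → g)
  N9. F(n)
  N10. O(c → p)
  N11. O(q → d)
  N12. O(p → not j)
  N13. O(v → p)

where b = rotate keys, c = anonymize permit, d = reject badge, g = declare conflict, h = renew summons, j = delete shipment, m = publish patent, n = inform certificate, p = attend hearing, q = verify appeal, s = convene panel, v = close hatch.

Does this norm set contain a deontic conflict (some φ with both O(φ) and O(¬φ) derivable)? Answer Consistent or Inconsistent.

Premise 4 is O(not s → n), but O(not s) is not derivable from the premises, so it does not yield O(n).
So O(n) is not derivable, and the apparent clash with O(not n) does not arise.
A world satisfying every obligation exists (e.g. b=true, c=true, d=false, g=false, h=false, j=false, m=true, n=false, p=true, q=false, s=true, v=false); no atom is both obligatory and forbidden, so the set is consistent.

Consistent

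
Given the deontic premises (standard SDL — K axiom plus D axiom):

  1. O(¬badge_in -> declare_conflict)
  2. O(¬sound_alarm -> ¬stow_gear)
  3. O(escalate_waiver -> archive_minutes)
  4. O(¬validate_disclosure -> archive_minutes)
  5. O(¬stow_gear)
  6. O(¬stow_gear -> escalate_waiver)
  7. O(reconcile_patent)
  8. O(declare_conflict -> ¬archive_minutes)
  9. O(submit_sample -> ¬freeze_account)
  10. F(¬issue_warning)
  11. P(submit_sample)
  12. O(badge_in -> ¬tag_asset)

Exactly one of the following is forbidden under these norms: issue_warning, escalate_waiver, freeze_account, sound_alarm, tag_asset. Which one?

Premise 5 states O(¬stow_gear) outright.
Applying K to premise 6 (O(¬stow_gear -> escalate_waiver)) and O(¬stow_gear) yields O(escalate_waiver).
From O(escalate_waiver) and premise 3, O(escalate_waiver -> archive_minutes), we obtain O(archive_minutes).
Premise 8 is O(declare_conflict -> ¬archive_minutes); contrapositively O(archive_minutes -> ¬declare_conflict). Since O(archive_minutes) holds, K gives O(¬declare_conflict).
Premise 1 is O(¬badge_in -> declare_conflict); contrapositively O(¬declare_conflict -> badge_in). Since O(¬declare_conflict) holds, K gives O(badge_in).
Premise 12 is O(badge_in -> ¬tag_asset); since O(badge_in), deontic closure gives O(¬tag_asset).
So O(¬tag_asset) holds, i.e. tag_asset is forbidden. None of the other listed options is forbidden under the premises.

tag_asset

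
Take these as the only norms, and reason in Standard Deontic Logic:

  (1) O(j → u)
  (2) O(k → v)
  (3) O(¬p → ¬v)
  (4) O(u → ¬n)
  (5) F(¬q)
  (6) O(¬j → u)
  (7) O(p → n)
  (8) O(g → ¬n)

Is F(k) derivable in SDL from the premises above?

Yes

Premises 6 and 1 are O(¬j → u) and O(j → u); every ideal world satisfies ¬j or j, so in either case u holds — hence O(u).
With premise 4, O(u → ¬n), the K-axiom yields O(¬n).
The contrapositive of premise 7 (O(p → n)) is O(¬n → ¬p), and O(¬n) is already established, so O(¬p).
With premise 3, O(¬p → ¬v), the K-axiom yields O(¬v).
Premise 2, O(k → v), contraposes to O(¬v → ¬k); with O(¬v) we get O(¬k).
Premises 5, 8 do not contribute to this derivation.
So O(¬k) holds, i.e. F(k). The claim follows.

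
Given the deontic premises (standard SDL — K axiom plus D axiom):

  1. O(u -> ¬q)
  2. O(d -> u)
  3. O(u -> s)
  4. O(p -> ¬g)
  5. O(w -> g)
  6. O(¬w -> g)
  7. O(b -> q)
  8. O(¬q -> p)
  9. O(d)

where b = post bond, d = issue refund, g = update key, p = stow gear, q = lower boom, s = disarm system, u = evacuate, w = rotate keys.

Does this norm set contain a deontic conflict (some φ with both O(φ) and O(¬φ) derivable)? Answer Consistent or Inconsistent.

By case analysis on w: premise 5 gives O(w -> g) and premise 6 gives O(¬w -> g), so O(g) either way.
Premise 4 is O(p -> ¬g); contrapositively O(g -> ¬p). Since O(g) holds, K gives O(¬p).
The contrapositive of premise 8 (O(¬q -> p)) is O(¬p -> q), and O(¬p) is already established, so O(q).
Premise 1 is O(u -> ¬q); contrapositively O(q -> ¬u). Since O(q) holds, K gives O(¬u).
Premise 2, O(d -> u), contraposes to O(¬u -> ¬d); with O(¬u) we get O(¬d).
However, premise 9 gives O(d).
We now have both O(¬d) and O(d) — d is simultaneously obligatory and forbidden, violating the D-axiom.

Inconsistent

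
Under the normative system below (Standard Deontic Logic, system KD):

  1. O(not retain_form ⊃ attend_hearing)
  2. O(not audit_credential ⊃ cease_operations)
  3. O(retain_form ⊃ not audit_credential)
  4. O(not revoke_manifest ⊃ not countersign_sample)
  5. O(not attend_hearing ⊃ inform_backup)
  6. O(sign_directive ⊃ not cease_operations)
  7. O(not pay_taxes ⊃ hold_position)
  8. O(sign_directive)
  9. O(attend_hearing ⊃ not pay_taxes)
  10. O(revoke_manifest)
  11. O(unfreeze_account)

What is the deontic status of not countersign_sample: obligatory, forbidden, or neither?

Neither

Premise 4 is O(not revoke_manifest ⊃ not countersign_sample), but O(not revoke_manifest) is not derivable from the premises, so it does not yield O(not countersign_sample).
No premise or chain of K-axiom applications forces O(not countersign_sample), and none forces O(countersign_sample). So not countersign_sample is neither obligatory nor forbidden under these norms.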